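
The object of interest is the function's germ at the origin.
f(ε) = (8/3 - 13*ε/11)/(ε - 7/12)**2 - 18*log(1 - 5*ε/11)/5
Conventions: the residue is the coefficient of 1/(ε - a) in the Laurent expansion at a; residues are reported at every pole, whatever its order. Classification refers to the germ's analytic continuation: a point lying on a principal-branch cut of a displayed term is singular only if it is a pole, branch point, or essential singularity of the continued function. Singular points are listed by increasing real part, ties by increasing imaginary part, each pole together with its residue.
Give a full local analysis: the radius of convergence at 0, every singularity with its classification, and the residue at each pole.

Radius of convergence at 0: 7/12.
At 7/12: a pole of order 2; residue -13/11.
At 11/5: a logarithmic branch point.

Denominator factor (ε - 7/12)^2: pole of order 2 at 7/12, modulus 7/12.
Branch term (-18/5)*log(1 - ε/(11/5)): its argument vanishes at ε = 11/5, a logarithmic branch point, modulus 11/5.
The radius of convergence is the smallest modulus among the singular points: 7/12.
The branch term is analytic at 7/12 and contributes nothing to the residue; only the rational part matters.
At the order-2 pole 7/12 set g(ε) = (ε - (7/12))^2*(rational part) = 8/3 - 13*ε/11.
Order-2 pole: residue = g'(a); g'(7/12) = -13/11, so the residue is -13/11.
List the singular points by increasing real part (a conjugate pair: the negative imaginary part first).


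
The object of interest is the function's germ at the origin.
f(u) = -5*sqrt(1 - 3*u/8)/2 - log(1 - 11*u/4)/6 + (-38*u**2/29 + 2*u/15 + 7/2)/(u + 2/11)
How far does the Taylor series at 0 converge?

The radius of convergence is 2/11.

Denominator factor (u + 2/11): pole of order 1 at -2/11, modulus 2/11.
Branch term (-5/2)*sqrt(1 - u/(8/3)): its argument vanishes at u = 8/3, a square-root branch point, modulus 8/3.
Branch term (-1/6)*log(1 - u/(4/11)): its argument vanishes at u = 4/11, a logarithmic branch point, modulus 4/11.
The radius of convergence is the smallest modulus among the singular points: 2/11.


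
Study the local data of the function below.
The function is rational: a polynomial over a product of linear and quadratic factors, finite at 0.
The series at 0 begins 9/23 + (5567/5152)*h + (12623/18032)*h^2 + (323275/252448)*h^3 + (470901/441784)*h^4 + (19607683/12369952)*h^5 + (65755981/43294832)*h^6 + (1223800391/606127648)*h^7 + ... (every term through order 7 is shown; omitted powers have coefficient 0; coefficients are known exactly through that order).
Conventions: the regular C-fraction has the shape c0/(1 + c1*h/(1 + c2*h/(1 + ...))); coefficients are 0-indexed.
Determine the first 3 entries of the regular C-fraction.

The regular C-fraction coefficients are [9/23, -5567/2016, 3388663/1603296].

Taylor coefficients (read off): a_0 = 9/23, a_1 = 5567/5152, a_2 = 12623/18032.
c0 = a_0 = 9/23. Peel one level at a time: if S = 1 + c*h/S' with S'(0) = 1, then c is the h-coefficient of S and S' = c*h/(S - 1).
S_1 = c0/f = 1 + (-5567/2016)*h + (3388663/580608)*h^2 + ...; c1 = -5567/2016.
S_2 = c1*h/(S_1 - 1) = 1 + (3388663/1603296)*h + ...; c2 = 3388663/1603296.


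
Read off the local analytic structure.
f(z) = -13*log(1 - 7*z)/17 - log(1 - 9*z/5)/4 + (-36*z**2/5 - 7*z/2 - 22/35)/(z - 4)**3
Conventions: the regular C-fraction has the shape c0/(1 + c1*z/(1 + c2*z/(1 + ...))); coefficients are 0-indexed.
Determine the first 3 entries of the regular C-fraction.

The regular C-fraction coefficients are [11/1120, -223339/374, 992109511453/1670575720].

Taylor coefficients (expand at 0): a_0 = 11/1120, a_1 = 223339/38080, a_2 = 29393941/1523200.
c0 = a_0 = 11/1120. Peel one level at a time: if S = 1 + c*z/S' with S'(0) = 1, then c is the z-coefficient of S and S' = c*z/(S - 1).
S_1 = c0/f = 1 + (-223339/374)*z + (992109511453/2797520)*z^2 + ...; c1 = -223339/374.
S_2 = c1*z/(S_1 - 1) = 1 + (992109511453/1670575720)*z + ...; c2 = 992109511453/1670575720.


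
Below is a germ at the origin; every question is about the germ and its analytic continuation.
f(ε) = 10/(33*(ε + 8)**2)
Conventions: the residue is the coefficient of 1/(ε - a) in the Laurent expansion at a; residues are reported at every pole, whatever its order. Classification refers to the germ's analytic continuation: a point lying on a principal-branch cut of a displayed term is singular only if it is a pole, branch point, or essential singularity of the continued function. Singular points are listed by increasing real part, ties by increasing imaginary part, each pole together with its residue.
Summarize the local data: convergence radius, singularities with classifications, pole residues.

Radius of convergence at 0: 8.
At -8: a pole of order 2; residue 0.

Denominator factor (ε + 8)^2: pole of order 2 at -8, modulus 8.
The radius of convergence is the smallest modulus among the singular points: 8.
At the order-2 pole -8 set g(ε) = (ε - (-8))^2*f(ε) = 10/33.
Order-2 pole: residue = g'(a); g'(-8) = 0, so the residue is 0.


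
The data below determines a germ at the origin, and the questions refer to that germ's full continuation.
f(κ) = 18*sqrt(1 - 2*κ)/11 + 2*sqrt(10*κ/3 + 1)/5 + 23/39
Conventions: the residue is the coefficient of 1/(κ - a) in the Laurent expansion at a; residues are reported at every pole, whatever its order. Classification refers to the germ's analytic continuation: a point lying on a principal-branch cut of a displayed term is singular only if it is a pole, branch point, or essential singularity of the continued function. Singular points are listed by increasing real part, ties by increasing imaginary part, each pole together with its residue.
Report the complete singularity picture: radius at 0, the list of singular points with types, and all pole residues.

Radius of convergence at 0: 3/10.
At -3/10: an algebraic (square-root) branch point.
At 1/2: an algebraic (square-root) branch point.

Branch term (2/5)*sqrt(1 - κ/(-3/10)): its argument vanishes at κ = -3/10, a square-root branch point, modulus 3/10.
Branch term (18/11)*sqrt(1 - κ/(1/2)): its argument vanishes at κ = 1/2, a square-root branch point, modulus 1/2.
The radius of convergence is the smallest modulus among the singular points: 3/10.
List the singular points by increasing real part (a conjugate pair: the negative imaginary part first).


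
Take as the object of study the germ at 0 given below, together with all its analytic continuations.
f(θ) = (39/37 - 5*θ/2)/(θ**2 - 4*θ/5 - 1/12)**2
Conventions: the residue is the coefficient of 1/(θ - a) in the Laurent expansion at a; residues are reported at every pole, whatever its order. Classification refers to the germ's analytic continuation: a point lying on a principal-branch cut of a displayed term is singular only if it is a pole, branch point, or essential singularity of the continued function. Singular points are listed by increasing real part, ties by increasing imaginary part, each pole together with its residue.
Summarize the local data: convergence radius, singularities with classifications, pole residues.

Radius of convergence at 0: -2/5 + (1/30)*sqrt(219).
At 2/5 - (1/30)*sqrt(219): a pole of order 2; residue (1500/197173)*sqrt(219).
At 2/5 + (1/30)*sqrt(219): a pole of order 2; residue -(1500/197173)*sqrt(219).


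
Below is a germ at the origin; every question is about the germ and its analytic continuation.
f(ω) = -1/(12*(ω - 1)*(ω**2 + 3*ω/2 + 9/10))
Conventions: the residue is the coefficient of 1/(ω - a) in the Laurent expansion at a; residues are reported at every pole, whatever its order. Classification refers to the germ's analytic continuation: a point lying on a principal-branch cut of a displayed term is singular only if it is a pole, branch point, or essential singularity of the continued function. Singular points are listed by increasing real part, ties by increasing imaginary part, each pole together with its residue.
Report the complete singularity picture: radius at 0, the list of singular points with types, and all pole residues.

Radius of convergence at 0: (3/10)*sqrt(10).
At (-3/4) - ((3/20)*sqrt(15))*i: a pole of order 1; residue (5/408) + ((35/3672)*sqrt(15))*i.
At (-3/4) + ((3/20)*sqrt(15))*i: a pole of order 1; residue (5/408) - ((35/3672)*sqrt(15))*i.
At 1: a pole of order 1; residue -5/204.


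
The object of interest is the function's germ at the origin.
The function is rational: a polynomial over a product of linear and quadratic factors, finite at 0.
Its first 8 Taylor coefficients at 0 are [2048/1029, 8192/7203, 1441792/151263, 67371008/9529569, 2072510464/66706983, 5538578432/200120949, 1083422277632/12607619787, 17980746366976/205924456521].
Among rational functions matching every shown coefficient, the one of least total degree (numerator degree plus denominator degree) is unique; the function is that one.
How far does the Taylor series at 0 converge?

No rational of total degree below 6 reproduces all 8 coefficients; solving the [0/6] Pade equations on them gives f(α) = -9/(16*(α - 3/4)**3*(α + 7/8)**3), whose expansion matches every shown term.
Denominator factor (α - 3/4)^3: pole of order 3 at 3/4, modulus 3/4.
Denominator factor (α + 7/8)^3: pole of order 3 at -7/8, modulus 7/8.
The radius of convergence is the smallest modulus among the singular points: 3/4.

The radius of convergence is 3/4.


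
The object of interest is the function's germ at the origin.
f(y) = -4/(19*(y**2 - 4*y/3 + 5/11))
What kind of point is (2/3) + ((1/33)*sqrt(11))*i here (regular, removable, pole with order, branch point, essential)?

The point is a pole of order 1.

The denominator factor y**2 - 4*y/3 + 5/11 vanishes at (2/3) + ((1/33)*sqrt(11))*i and appears to the power 1; the numerator there equals -4/19, nonzero, and no other factor vanishes.
Hence a pole whose order is the multiplicity, 1.


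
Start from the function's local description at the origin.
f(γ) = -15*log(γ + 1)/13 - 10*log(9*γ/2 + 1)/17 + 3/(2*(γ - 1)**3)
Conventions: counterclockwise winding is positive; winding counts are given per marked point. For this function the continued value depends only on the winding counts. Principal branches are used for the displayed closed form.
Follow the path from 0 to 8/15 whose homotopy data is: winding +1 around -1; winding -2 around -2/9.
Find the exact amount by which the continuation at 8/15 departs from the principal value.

Continued minus principal equals (10/221)*pi*i.

The rational part is single-valued and drops out of the difference; each branch term changes only by its own monodromy.
(-10/17)*log(1 - γ/(-2/9)): each positive loop around -2/9 adds 2*pi*i to the log, so winding -2 contributes (-10/17)*(-2)*2*pi*i = (40/17)*pi*i.
(-15/13)*log(1 - γ/(-1)): each positive loop around -1 adds 2*pi*i to the log, so winding +1 contributes (-15/13)*(1)*2*pi*i = -(30/13)*pi*i.
Summing the contributions at γ = 8/15 gives (10/221)*pi*i.


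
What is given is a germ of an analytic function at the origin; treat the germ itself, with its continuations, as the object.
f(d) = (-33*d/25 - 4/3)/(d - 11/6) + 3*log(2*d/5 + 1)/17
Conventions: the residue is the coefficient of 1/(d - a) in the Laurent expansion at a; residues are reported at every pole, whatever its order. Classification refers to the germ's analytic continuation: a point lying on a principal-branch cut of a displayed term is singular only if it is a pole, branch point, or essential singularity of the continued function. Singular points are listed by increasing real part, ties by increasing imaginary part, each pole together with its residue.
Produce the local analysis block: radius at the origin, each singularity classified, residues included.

Radius of convergence at 0: 11/6.
At -5/2: a logarithmic branch point.
At 11/6: a pole of order 1; residue -563/150.

Denominator factor (d - 11/6): pole of order 1 at 11/6, modulus 11/6.
Branch term (3/17)*log(1 - d/(-5/2)): its argument vanishes at d = -5/2, a logarithmic branch point, modulus 5/2.
The radius of convergence is the smallest modulus among the singular points: 11/6.
The branch term is analytic at 11/6 and contributes nothing to the residue; only the rational part matters.
At the order-1 pole 11/6 set g(d) = (d - (11/6))*(rational part) = -33*d/25 - 4/3.
Simple pole: residue = g(a) at a = 11/6, which is -563/150.
List the singular points by increasing real part (a conjugate pair: the negative imaginary part first).


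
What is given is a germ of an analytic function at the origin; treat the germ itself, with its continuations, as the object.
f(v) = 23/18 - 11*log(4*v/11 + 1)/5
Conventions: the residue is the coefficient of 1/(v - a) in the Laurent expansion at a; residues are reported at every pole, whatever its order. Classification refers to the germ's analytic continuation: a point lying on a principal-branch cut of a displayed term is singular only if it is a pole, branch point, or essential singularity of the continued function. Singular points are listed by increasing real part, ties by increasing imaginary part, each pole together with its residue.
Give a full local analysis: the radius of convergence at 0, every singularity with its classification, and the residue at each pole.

Radius of convergence at 0: 11/4.
At -11/4: a logarithmic branch point.

Branch term (-11/5)*log(1 - v/(-11/4)): its argument vanishes at v = -11/4, a logarithmic branch point, modulus 11/4.
The radius of convergence is the smallest modulus among the singular points: 11/4.


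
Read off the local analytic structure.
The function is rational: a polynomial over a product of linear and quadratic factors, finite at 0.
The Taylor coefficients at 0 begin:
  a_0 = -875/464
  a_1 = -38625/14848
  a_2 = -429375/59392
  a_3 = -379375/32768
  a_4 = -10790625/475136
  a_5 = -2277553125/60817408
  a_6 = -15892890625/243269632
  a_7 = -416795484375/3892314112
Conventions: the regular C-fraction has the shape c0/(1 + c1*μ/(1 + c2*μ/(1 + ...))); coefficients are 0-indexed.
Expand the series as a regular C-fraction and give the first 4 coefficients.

The regular C-fraction coefficients are [-875/464, -309/224, -32293/23072, 46667285/19957074].

Taylor coefficients (read off): a_0 = -875/464, a_1 = -38625/14848, a_2 = -429375/59392, a_3 = -379375/32768.
c0 = a_0 = -875/464. Peel one level at a time: if S = 1 + c*μ/S' with S'(0) = 1, then c is the μ-coefficient of S and S' = c*μ/(S - 1).
S_1 = c0/f = 1 + (-309/224)*μ + (-96879/50176)*μ^2 + ...; c1 = -309/224.
S_2 = c1*μ/(S_1 - 1) = 1 + (-32293/23072)*μ + (6666755/2036928)*μ^2 + ...; c2 = -32293/23072.
S_3 = c2*μ/(S_2 - 1) = 1 + (46667285/19957074)*μ + ...; c3 = 46667285/19957074.


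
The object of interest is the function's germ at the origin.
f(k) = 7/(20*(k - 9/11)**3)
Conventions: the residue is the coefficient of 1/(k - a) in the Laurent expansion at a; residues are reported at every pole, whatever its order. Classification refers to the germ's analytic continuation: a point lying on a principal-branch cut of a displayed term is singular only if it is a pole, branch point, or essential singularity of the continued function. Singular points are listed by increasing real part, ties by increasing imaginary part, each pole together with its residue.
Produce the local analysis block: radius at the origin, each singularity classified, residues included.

Denominator factor (k - 9/11)^3: pole of order 3 at 9/11, modulus 9/11.
The radius of convergence is the smallest modulus among the singular points: 9/11.
At the order-3 pole 9/11 set g(k) = (k - (9/11))^3*f(k) = 7/20.
Order-3 pole: residue = g''(a)/2; g''(9/11) = 0, so the residue is 0.

Radius of convergence at 0: 9/11.
At 9/11: a pole of order 3; residue 0.


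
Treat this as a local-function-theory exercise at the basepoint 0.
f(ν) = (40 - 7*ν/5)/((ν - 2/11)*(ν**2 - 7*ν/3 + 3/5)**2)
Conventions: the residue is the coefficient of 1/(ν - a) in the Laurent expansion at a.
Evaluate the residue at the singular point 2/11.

At the order-1 pole 2/11 set g(ν) = (ν - (2/11))*f(ν) = (40 - 7*ν/5)/(ν**2 - 7*ν/3 + 3/5)**2.
Simple pole: residue = g(a) at a = 2/11, which is 130930470/143641.

The residue is 130930470/143641.


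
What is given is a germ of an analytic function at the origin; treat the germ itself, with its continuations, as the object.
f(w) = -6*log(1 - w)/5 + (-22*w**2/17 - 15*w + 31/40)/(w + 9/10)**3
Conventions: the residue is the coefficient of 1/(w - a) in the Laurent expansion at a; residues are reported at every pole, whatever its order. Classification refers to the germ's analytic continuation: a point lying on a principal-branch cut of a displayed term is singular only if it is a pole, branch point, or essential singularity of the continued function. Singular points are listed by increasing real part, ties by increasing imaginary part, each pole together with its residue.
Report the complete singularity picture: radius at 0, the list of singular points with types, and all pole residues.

Denominator factor (w + 9/10)^3: pole of order 3 at -9/10, modulus 9/10.
Branch term (-6/5)*log(1 - w/(1)): its argument vanishes at w = 1, a logarithmic branch point, modulus 1.
The radius of convergence is the smallest modulus among the singular points: 9/10.
The branch term is analytic at -9/10 and contributes nothing to the residue; only the rational part matters.
At the order-3 pole -9/10 set g(w) = (w - (-9/10))^3*(rational part) = -22*w**2/17 - 15*w + 31/40.
Order-3 pole: residue = g''(a)/2; g''(-9/10) = -44/17, so the residue is -22/17.
List the singular points by increasing real part (a conjugate pair: the negative imaginary part first).

Radius of convergence at 0: 9/10.
At -9/10: a pole of order 3; residue -22/17.
At 1: a logarithmic branch point.


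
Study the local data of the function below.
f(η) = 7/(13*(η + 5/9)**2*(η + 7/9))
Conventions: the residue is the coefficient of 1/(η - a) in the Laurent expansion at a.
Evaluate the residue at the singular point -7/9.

The residue is 567/52.

At the order-1 pole -7/9 set g(η) = (η - (-7/9))*f(η) = 7/(13*(η + 5/9)**2).
Simple pole: residue = g(a) at a = -7/9, which is 567/52.


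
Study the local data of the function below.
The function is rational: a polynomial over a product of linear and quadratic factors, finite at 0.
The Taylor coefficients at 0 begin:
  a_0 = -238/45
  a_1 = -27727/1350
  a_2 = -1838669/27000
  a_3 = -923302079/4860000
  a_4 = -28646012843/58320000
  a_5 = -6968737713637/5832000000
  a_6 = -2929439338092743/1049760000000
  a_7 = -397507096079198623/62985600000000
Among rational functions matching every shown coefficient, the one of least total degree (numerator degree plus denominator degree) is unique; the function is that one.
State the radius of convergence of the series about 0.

The radius of convergence is -2/5 + (1/10)*sqrt(91).

No rational of total degree below 5 reproduces all 8 coefficients; solving the [0/5] Pade equations on them gives f(ω) = 17/(10*(ω - 4/7)*(ω**2 + 4*ω/5 - 3/4)**2), whose expansion matches every shown term.
Denominator factor (ω**2 + 4*ω/5 - 3/4)^2: discriminant 91/25, real irrational roots -2/5 + (1/10)*sqrt(91) and -2/5 - (1/10)*sqrt(91); poles of order 2, moduli -2/5 + (1/10)*sqrt(91) and 2/5 + (1/10)*sqrt(91).
Denominator factor (ω - 4/7): pole of order 1 at 4/7, modulus 4/7.
The radius of convergence is the smallest modulus among the singular points: -2/5 + (1/10)*sqrt(91).


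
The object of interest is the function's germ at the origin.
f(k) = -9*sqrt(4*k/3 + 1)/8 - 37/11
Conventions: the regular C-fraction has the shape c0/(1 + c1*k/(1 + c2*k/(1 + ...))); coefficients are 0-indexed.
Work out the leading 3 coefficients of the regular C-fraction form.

The regular C-fraction coefficients are [-395/88, -66/395, 593/1185].

Taylor coefficients (expand at 0): a_0 = -395/88, a_1 = -3/4, a_2 = 1/4.
c0 = a_0 = -395/88. Peel one level at a time: if S = 1 + c*k/S' with S'(0) = 1, then c is the k-coefficient of S and S' = c*k/(S - 1).
S_1 = c0/f = 1 + (-66/395)*k + (13046/156025)*k^2 + ...; c1 = -66/395.
S_2 = c1*k/(S_1 - 1) = 1 + (593/1185)*k + ...; c2 = 593/1185.


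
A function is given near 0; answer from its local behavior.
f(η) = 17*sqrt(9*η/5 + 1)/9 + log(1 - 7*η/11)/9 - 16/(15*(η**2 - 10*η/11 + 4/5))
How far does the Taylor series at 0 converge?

Denominator factor (η**2 - 10*η/11 + 4/5): discriminant -1436/605, complex-conjugate roots (5/11) + ((1/55)*sqrt(1795))*i and (5/11) - ((1/55)*sqrt(1795))*i; poles of order 1, moduli (2/5)*sqrt(5) and (2/5)*sqrt(5).
Branch term (17/9)*sqrt(1 - η/(-5/9)): its argument vanishes at η = -5/9, a square-root branch point, modulus 5/9.
Branch term (1/9)*log(1 - η/(11/7)): its argument vanishes at η = 11/7, a logarithmic branch point, modulus 11/7.
The radius of convergence is the smallest modulus among the singular points: 5/9.

The radius of convergence is 5/9.


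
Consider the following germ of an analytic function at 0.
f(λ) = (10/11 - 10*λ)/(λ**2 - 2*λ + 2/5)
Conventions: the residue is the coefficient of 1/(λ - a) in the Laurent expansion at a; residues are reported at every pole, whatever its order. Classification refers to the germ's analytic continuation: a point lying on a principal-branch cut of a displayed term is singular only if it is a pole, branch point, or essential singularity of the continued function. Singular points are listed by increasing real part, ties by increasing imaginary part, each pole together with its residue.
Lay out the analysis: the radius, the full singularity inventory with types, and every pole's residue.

Radius of convergence at 0: 1 - (1/5)*sqrt(15).
At 1 - (1/5)*sqrt(15): a pole of order 1; residue -5 + (50/33)*sqrt(15).
At 1 + (1/5)*sqrt(15): a pole of order 1; residue -5 - (50/33)*sqrt(15).

Denominator factor (λ**2 - 2*λ + 2/5): discriminant 12/5, real irrational roots 1 + (1/5)*sqrt(15) and 1 - (1/5)*sqrt(15); poles of order 1, moduli 1 + (1/5)*sqrt(15) and 1 - (1/5)*sqrt(15).
The radius of convergence is the smallest modulus among the singular points: 1 - (1/5)*sqrt(15).
The factor λ**2 - 2*λ + 2/5 splits as (λ - a)(λ - a') with a = 1 - (1/5)*sqrt(15), a' = 1 + (1/5)*sqrt(15). At the order-1 pole a set g(λ) = (λ - a)*f(λ) = [10/11 - 10*λ] / (λ - a').
Simple pole: residue = g(a) at a = 1 - (1/5)*sqrt(15), which is -5 + (50/33)*sqrt(15).
The factor λ**2 - 2*λ + 2/5 splits as (λ - a)(λ - a') with a = 1 + (1/5)*sqrt(15), a' = 1 - (1/5)*sqrt(15). At the order-1 pole a set g(λ) = (λ - a)*f(λ) = [10/11 - 10*λ] / (λ - a').
Simple pole: residue = g(a) at a = 1 + (1/5)*sqrt(15), which is -5 - (50/33)*sqrt(15).
List the singular points by increasing real part (a conjugate pair: the negative imaginary part first).


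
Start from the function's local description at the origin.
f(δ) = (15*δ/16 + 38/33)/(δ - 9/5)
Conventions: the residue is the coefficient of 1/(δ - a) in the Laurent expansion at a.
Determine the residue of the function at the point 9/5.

The residue is 1499/528.

At the order-1 pole 9/5 set g(δ) = (δ - (9/5))*f(δ) = 15*δ/16 + 38/33.
Simple pole: residue = g(a) at a = 9/5, which is 1499/528.


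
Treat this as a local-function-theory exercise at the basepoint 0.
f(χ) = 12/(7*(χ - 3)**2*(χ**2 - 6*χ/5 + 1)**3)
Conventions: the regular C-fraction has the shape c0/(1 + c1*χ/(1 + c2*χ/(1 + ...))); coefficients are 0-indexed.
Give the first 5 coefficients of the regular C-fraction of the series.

The regular C-fraction coefficients are [4/21, -64/15, 553/240, -114001/132720, 240694488/315212765].

Taylor coefficients (expand at 0): a_0 = 4/21, a_1 = 256/315, a_2 = 2512/1575, a_3 = 21568/14175, a_4 = -68888/212625.
c0 = a_0 = 4/21. Peel one level at a time: if S = 1 + c*χ/S' with S'(0) = 1, then c is the χ-coefficient of S and S' = c*χ/(S - 1).
S_1 = c0/f = 1 + (-64/15)*χ + (2212/225)*χ^2 + ...; c1 = -64/15.
S_2 = c1*χ/(S_1 - 1) = 1 + (553/240)*χ + (114001/57600)*χ^2 + ...; c2 = 553/240.
S_3 = c2*χ/(S_2 - 1) = 1 + (-114001/132720)*χ + (10028937/15290450)*χ^2 + ...; c3 = -114001/132720.
S_4 = c3*χ/(S_3 - 1) = 1 + (240694488/315212765)*χ + ...; c4 = 240694488/315212765.


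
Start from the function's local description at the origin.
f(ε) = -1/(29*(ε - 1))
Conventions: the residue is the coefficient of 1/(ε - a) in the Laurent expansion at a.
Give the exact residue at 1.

At the order-1 pole 1 set g(ε) = (ε - (1))*f(ε) = -1/29.
Simple pole: residue = g(a) at a = 1, which is -1/29.

The residue is -1/29.


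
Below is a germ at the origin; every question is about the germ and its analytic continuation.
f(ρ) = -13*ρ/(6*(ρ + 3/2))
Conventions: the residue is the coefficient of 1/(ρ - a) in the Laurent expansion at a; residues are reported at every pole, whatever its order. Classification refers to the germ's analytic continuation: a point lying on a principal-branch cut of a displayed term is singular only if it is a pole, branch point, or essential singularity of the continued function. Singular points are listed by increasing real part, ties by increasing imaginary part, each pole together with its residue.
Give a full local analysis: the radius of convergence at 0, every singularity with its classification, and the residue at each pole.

Radius of convergence at 0: 3/2.
At -3/2: a pole of order 1; residue 13/4.

Denominator factor (ρ + 3/2): pole of order 1 at -3/2, modulus 3/2.
The radius of convergence is the smallest modulus among the singular points: 3/2.
At the order-1 pole -3/2 set g(ρ) = (ρ - (-3/2))*f(ρ) = -13*ρ/6.
Simple pole: residue = g(a) at a = -3/2, which is 13/4.


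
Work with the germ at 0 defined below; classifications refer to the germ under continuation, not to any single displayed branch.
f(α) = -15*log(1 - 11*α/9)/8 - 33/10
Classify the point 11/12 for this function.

The point is a regular point.

There is no denominator, hence no pole anywhere.
Branch term log(1 - α/(9/11)): argument at 11/12 is -13/108, nonzero, so 11/12 is not its branch point (a point on a principal cut is still regular for the continued germ).
So the germ continues analytically to 11/12.


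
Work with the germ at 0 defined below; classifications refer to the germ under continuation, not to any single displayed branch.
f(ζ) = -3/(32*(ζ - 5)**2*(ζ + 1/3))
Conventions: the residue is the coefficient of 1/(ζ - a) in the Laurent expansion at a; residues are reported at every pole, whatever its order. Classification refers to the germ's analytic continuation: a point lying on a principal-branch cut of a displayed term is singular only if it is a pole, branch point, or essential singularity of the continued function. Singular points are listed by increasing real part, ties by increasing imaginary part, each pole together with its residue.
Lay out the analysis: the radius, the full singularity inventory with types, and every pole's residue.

Radius of convergence at 0: 1/3.
At -1/3: a pole of order 1; residue -27/8192.
At 5: a pole of order 2; residue 27/8192.

Denominator factor (ζ - 5)^2: pole of order 2 at 5, modulus 5.
Denominator factor (ζ + 1/3): pole of order 1 at -1/3, modulus 1/3.
The radius of convergence is the smallest modulus among the singular points: 1/3.
At the order-1 pole -1/3 set g(ζ) = (ζ - (-1/3))*f(ζ) = -3/(32*(ζ - 5)**2).
Simple pole: residue = g(a) at a = -1/3, which is -27/8192.
At the order-2 pole 5 set g(ζ) = (ζ - (5))^2*f(ζ) = -3/(32*(ζ + 1/3)).
Order-2 pole: residue = g'(a); g'(5) = 27/8192, so the residue is 27/8192.
List the singular points by increasing real part (a conjugate pair: the negative imaginary part first).


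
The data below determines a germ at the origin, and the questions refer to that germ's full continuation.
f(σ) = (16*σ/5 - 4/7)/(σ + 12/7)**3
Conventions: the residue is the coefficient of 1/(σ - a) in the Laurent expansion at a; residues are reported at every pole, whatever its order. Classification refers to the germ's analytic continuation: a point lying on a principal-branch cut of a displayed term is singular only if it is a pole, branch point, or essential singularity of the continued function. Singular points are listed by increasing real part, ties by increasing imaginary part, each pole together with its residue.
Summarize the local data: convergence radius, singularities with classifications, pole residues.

Denominator factor (σ + 12/7)^3: pole of order 3 at -12/7, modulus 12/7.
The radius of convergence is the smallest modulus among the singular points: 12/7.
At the order-3 pole -12/7 set g(σ) = (σ - (-12/7))^3*f(σ) = 16*σ/5 - 4/7.
Order-3 pole: residue = g''(a)/2; g''(-12/7) = 0, so the residue is 0.

Radius of convergence at 0: 12/7.
At -12/7: a pole of order 3; residue 0.


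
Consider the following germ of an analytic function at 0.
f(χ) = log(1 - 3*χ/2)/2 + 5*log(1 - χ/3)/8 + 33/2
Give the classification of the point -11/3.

The point is a regular point.

There is no denominator, hence no pole anywhere.
Branch term log(1 - χ/(2/3)): argument at -11/3 is 13/2, nonzero, so -11/3 is not its branch point (a point on a principal cut is still regular for the continued germ).
Branch term log(1 - χ/(3)): argument at -11/3 is 20/9, nonzero, so -11/3 is not its branch point (a point on a principal cut is still regular for the continued germ).
So the germ continues analytically to -11/3.


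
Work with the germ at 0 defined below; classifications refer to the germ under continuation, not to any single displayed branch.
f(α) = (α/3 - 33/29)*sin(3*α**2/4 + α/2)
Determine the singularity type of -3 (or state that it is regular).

The point is a regular point.

There is no denominator, hence no pole anywhere.
The factor sin(3*α**2/4 + α/2) is entire.
So the germ continues analytically to -3.


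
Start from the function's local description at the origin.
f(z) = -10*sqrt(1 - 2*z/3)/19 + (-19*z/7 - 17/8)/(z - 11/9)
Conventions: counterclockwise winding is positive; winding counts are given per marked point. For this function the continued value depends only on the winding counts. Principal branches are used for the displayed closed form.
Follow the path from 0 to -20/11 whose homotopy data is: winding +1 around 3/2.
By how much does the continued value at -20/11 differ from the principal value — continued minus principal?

Continued minus principal equals (20/627)*sqrt(2409).

The rational part is single-valued and drops out of the difference; each branch term changes only by its own monodromy.
(-10/19)*sqrt(1 - z/(3/2)): winding +1 is odd, the square root flips sign, contributing -2*(-10/19)*sqrt(1 - (-20/11)/(3/2)) = -2*(-10/19)*sqrt(73/33) = (20/627)*sqrt(2409).
Summing the contributions at z = -20/11 gives (20/627)*sqrt(2409).


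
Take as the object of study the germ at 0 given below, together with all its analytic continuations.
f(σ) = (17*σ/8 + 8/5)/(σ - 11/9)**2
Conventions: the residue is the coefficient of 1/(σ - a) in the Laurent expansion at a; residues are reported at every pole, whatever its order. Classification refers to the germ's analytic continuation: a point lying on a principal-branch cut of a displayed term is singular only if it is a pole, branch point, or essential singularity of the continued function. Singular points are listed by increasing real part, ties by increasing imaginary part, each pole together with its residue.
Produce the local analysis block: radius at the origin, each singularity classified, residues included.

Denominator factor (σ - 11/9)^2: pole of order 2 at 11/9, modulus 11/9.
The radius of convergence is the smallest modulus among the singular points: 11/9.
At the order-2 pole 11/9 set g(σ) = (σ - (11/9))^2*f(σ) = 17*σ/8 + 8/5.
Order-2 pole: residue = g'(a); g'(11/9) = 17/8, so the residue is 17/8.

Radius of convergence at 0: 11/9.
At 11/9: a pole of order 2; residue 17/8.


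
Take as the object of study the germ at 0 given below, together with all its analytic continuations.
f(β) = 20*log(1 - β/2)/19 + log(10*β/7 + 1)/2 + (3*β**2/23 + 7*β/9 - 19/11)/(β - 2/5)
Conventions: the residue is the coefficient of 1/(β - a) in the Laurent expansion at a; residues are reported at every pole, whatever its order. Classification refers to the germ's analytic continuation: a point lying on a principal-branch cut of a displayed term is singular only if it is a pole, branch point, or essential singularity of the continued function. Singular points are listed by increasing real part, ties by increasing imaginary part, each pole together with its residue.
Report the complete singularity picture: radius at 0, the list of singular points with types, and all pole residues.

Radius of convergence at 0: 2/5.
At -7/10: a logarithmic branch point.
At 2/5: a pole of order 1; residue -79427/56925.
At 2: a logarithmic branch point.

Denominator factor (β - 2/5): pole of order 1 at 2/5, modulus 2/5.
Branch term (1/2)*log(1 - β/(-7/10)): its argument vanishes at β = -7/10, a logarithmic branch point, modulus 7/10.
Branch term (20/19)*log(1 - β/(2)): its argument vanishes at β = 2, a logarithmic branch point, modulus 2.
The radius of convergence is the smallest modulus among the singular points: 2/5.
The branch terms are analytic at 2/5 and contribute nothing to the residue; only the rational part matters.
At the order-1 pole 2/5 set g(β) = (β - (2/5))*(rational part) = 3*β**2/23 + 7*β/9 - 19/11.
Simple pole: residue = g(a) at a = 2/5, which is -79427/56925.
List the singular points by increasing real part (a conjugate pair: the negative imaginary part first).


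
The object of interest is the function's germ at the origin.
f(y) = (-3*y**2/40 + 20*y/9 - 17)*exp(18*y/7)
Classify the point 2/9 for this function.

There is no denominator, hence no pole anywhere.
The factor exp(18*y/7) is entire.
So the germ continues analytically to 2/9.

The point is a regular point.


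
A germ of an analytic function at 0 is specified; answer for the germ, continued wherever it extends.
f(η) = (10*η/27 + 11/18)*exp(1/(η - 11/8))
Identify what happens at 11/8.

The point is an essential singularity.

The exponent 1/(η - (11/8)) has a pole at 11/8, so exp(1/(η - (11/8))) takes every nonzero value near it: an essential singularity (not a pole of any order).


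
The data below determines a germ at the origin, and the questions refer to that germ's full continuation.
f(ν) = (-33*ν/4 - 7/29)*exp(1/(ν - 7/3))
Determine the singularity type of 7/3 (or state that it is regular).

The point is an essential singularity.

The exponent 1/(ν - (7/3)) has a pole at 7/3, so exp(1/(ν - (7/3))) takes every nonzero value near it: an essential singularity (not a pole of any order).


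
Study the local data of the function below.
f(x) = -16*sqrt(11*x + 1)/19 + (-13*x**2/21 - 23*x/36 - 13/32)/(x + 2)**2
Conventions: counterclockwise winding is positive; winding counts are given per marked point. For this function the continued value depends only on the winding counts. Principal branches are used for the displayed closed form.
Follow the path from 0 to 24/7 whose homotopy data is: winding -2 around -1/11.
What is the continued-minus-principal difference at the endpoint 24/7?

The rational part is single-valued and drops out of the difference; each branch term changes only by its own monodromy.
(-16/19)*sqrt(1 - x/(-1/11)): winding -2 is even, the square root returns to the same sheet, contribution 0.
Summing the contributions at x = 24/7 gives 0.

Continued minus principal equals 0.


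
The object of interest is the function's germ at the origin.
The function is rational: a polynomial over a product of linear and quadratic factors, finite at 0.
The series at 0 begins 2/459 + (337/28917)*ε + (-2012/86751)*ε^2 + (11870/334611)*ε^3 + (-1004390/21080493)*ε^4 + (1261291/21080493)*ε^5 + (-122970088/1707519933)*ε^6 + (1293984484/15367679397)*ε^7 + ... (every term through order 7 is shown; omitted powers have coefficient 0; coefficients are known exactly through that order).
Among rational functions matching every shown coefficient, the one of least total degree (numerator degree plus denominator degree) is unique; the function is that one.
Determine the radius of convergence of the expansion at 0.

No rational of total degree below 5 reproduces all 8 coefficients; solving the [1/4] Pade equations on them gives f(ε) = (11*ε/7 + 6/17)/((ε - 9)**2*(ε + 1)**2), whose expansion matches every shown term.
Denominator factor (ε - 9)^2: pole of order 2 at 9, modulus 9.
Denominator factor (ε + 1)^2: pole of order 2 at -1, modulus 1.
The radius of convergence is the smallest modulus among the singular points: 1.

The radius of convergence is 1.


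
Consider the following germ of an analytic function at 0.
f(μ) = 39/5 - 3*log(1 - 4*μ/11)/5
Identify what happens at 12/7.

There is no denominator, hence no pole anywhere.
Branch term log(1 - μ/(11/4)): argument at 12/7 is 29/77, nonzero, so 12/7 is not its branch point (a point on a principal cut is still regular for the continued germ).
So the germ continues analytically to 12/7.

The point is a regular point.


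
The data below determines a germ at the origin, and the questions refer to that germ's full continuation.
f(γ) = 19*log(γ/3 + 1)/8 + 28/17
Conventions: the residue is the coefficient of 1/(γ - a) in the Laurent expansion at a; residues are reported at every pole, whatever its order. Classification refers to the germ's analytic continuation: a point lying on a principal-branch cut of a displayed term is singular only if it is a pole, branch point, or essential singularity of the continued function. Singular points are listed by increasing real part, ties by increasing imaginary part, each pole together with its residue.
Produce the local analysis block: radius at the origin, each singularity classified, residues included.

Branch term (19/8)*log(1 - γ/(-3)): its argument vanishes at γ = -3, a logarithmic branch point, modulus 3.
The radius of convergence is the smallest modulus among the singular points: 3.

Radius of convergence at 0: 3.
At -3: a logarithmic branch point.


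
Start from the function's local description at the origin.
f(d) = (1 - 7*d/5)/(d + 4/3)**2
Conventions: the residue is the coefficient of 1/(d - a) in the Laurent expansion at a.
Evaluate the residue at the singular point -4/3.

At the order-2 pole -4/3 set g(d) = (d - (-4/3))^2*f(d) = 1 - 7*d/5.
Order-2 pole: residue = g'(a); g'(-4/3) = -7/5, so the residue is -7/5.

The residue is -7/5.


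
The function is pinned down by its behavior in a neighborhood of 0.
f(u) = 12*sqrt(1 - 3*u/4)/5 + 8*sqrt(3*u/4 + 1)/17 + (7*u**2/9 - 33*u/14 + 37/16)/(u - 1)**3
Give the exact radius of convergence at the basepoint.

Denominator factor (u - 1)^3: pole of order 3 at 1, modulus 1.
Branch term (8/17)*sqrt(1 - u/(-4/3)): its argument vanishes at u = -4/3, a square-root branch point, modulus 4/3.
Branch term (12/5)*sqrt(1 - u/(4/3)): its argument vanishes at u = 4/3, a square-root branch point, modulus 4/3.
The radius of convergence is the smallest modulus among the singular points: 1.

The radius of convergence is 1.


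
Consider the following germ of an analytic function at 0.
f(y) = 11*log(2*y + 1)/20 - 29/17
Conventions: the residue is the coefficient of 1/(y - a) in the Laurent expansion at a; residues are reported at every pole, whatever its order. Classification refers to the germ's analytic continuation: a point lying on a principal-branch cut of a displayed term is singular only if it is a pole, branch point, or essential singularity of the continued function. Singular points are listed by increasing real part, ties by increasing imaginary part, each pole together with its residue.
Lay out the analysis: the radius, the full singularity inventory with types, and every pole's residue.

Radius of convergence at 0: 1/2.
At -1/2: a logarithmic branch point.

Branch term (11/20)*log(1 - y/(-1/2)): its argument vanishes at y = -1/2, a logarithmic branch point, modulus 1/2.
The radius of convergence is the smallest modulus among the singular points: 1/2.


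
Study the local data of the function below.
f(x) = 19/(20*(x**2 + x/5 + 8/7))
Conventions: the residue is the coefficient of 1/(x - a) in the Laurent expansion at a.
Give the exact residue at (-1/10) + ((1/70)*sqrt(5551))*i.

The residue is -((19/3172)*sqrt(5551))*i.

The factor x**2 + x/5 + 8/7 splits as (x - a)(x - a') with a = (-1/10) + ((1/70)*sqrt(5551))*i, a' = (-1/10) - ((1/70)*sqrt(5551))*i. At the order-1 pole a set g(x) = (x - a)*f(x) = [19/20] / (x - a').
Simple pole: residue = g(a) at a = (-1/10) + ((1/70)*sqrt(5551))*i, which is -((19/3172)*sqrt(5551))*i.
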